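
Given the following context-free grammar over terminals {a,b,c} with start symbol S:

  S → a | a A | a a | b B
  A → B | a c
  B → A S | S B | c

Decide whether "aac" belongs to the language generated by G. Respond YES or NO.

Convert to CNF:
  S -> T0 A | T0 T0 | T2 B | a
  A -> A S | S B | T0 T1 | c
  B -> A S | S B | c
  T0 -> a
  T1 -> c
  T2 -> b

CYK fill:
  T[0,0] 'a' = {S,T0}  orig:{S}
  T[1,1] 'a' = {S,T0}  orig:{S}
  T[2,2] 'c' = {A,B,T1}  orig:{A,B}
  T[0,1] 'aa' = {S}
  T[1,2] 'ac' = {A,B,S}
  T[0,2] 'aac' = {A,B,S}

S ∈ T[0,2] ⇒ YES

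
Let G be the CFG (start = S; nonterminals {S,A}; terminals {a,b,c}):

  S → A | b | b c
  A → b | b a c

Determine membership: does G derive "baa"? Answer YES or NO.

CNF form of G:
  S -> T0 T2 | T0 X4 | b
  A -> T0 X3 | b
  T0 -> b
  T1 -> a
  T2 -> c
  X3 -> T1 T2
  X4 -> T1 T2

Fill CYK table bottom-up:
  T[0,0] 'b' = {A,S,T0}  orig:{A,S}
  T[1,1] 'a' = {T1}  orig:{}
  T[2,2] 'a' = {T1}  orig:{}
  T[0,1] 'ba' = ∅
  T[1,2] 'aa' = ∅
  T[0,2] 'baa' = ∅

S ∉ T[0,2] ⇒ NO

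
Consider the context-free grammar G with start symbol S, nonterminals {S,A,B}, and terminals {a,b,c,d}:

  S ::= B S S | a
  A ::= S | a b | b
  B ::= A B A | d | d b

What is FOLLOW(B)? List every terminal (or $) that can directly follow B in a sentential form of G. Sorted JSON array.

Compute FIRST by fixpoint:
iter 1:
  A via A→a b: +{a}
  A via A→b: +{b}
  B via B→A B A: +{a,b}
  B via B→d: +{d}
  S via S→B S S: +{a,b,d}
  FIRST(S)={a,b,d}  FIRST(A)={a,b}  FIRST(B)={a,b,d}
iter 2:
  A via A→S: +{d}
  FIRST(S)={a,b,d}  FIRST(A)={a,b,d}  FIRST(B)={a,b,d}
iter 3: — fixpoint
  FIRST(S)={a,b,d}  FIRST(A)={a,b,d}  FIRST(B)={a,b,d}

FOLLOW sets:
initialize: $ ∈ FOLLOW(S)
pass 1:
  B→A B A: FOLLOW(A) ⊇ FIRST(B) = {a,b,d}; new: +{a,b,d}
  B→A B A: FOLLOW(B) ⊇ FIRST(A) = {a,b,d}; new: +{a,b,d}
  S→B S S: FOLLOW(S) ⊇ FIRST(S) = {a,b,d}; new: +{a,b,d}
  S: {$,a,b,d}  A: {a,b,d}  B: {a,b,d}
pass 2: (no change)
  S: {$,a,b,d}  A: {a,b,d}  B: {a,b,d}

FOLLOW(B) = ["a", "b", "d"]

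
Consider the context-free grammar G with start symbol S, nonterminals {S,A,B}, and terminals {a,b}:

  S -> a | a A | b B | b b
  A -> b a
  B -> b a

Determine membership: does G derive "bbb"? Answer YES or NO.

Convert to CNF:
  S -> T0 B | T0 T0 | T1 A | a
  A -> T0 T1
  B -> T0 T1
  T0 -> b
  T1 -> a

CYK fill:
  cell(0,0) b: {T0}  orig:{}
  cell(1,1) b: {T0}  orig:{}
  cell(2,2) b: {T0}  orig:{}
  cell(0,1) bb: {S}
  cell(1,2) bb: {S}
  cell(0,2) bbb: ∅

S ∉ T[0,2] ⇒ NO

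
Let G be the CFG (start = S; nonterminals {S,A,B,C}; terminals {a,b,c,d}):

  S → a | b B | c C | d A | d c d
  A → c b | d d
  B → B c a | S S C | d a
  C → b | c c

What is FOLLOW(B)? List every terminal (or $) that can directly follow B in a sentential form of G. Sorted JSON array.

FIRST iteration:
pass 1:
  A via A→c b: +{c}
  A via A→d d: +{d}
  B via B→d a: +{d}
  C via C→b: +{b}
  C via C→c c: +{c}
  S via S→a: +{a}
  S via S→b B: +{b}
  S via S→c C: +{c}
  S via S→d A: +{d}
  FIRST[S]={a,b,c,d}  FIRST[A]={c,d}  FIRST[B]={d}  FIRST[C]={b,c}
pass 2:
  B via B→S S C: +{a,b,c}
  FIRST[S]={a,b,c,d}  FIRST[A]={c,d}  FIRST[B]={a,b,c,d}  FIRST[C]={b,c}
pass 3: done
  FIRST[S]={a,b,c,d}  FIRST[A]={c,d}  FIRST[B]={a,b,c,d}  FIRST[C]={b,c}

FOLLOW sets:
FOLLOW(S) := {$}
round 1:
  B→B c a: FOLLOW(B) ⊇ FIRST(c) = {c}; new: +{c}
  B→S S C: FOLLOW(S) ⊇ FIRST(S) = {a,b,c,d}; new: +{a,b,c,d}
  B→S S C: FOLLOW(C) ⊇ FOLLOW(B) ⊇ {c}; new: +{c}
  S→b B: FOLLOW(B) ⊇ FOLLOW(S) ⊇ {$,a,b,c,d}; new: +{$,a,b,d}
  S→c C: FOLLOW(C) ⊇ FOLLOW(S) ⊇ {$,a,b,c,d}; new: +{$,a,b,d}
  S→d A: FOLLOW(A) ⊇ FOLLOW(S) ⊇ {$,a,b,c,d}; new: +{$,a,b,c,d}
  S: {$,a,b,c,d}  A: {$,a,b,c,d}  B: {$,a,b,c,d}  C: {$,a,b,c,d}
round 2: done
  S: {$,a,b,c,d}  A: {$,a,b,c,d}  B: {$,a,b,c,d}  C: {$,a,b,c,d}

FOLLOW(B) = ["$", "a", "b", "c", "d"]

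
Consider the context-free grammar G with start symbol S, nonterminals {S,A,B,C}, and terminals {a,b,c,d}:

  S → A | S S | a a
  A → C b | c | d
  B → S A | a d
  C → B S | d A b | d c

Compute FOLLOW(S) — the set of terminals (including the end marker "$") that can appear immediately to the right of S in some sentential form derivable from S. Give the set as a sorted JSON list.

FIRST sets, iterate to fixpoint:
pass 1:
  A via A→c: +{c}
  A via A→d: +{d}
  B via B→a d: +{a}
  C via C→B S: +{a}
  C via C→d A b: +{d}
  S via S→A: +{c,d}
  S via S→a a: +{a}
  S: {a,c,d}  A: {c,d}  B: {a}  C: {a,d}
pass 2:
  A via A→C b: +{a}
  B via B→S A: +{c,d}
  C via C→B S: +{c}
  S: {a,c,d}  A: {a,c,d}  B: {a,c,d}  C: {a,c,d}
pass 3: (stable)
  S: {a,c,d}  A: {a,c,d}  B: {a,c,d}  C: {a,c,d}

FOLLOW sets:
initialize: $ ∈ FOLLOW(S)
iter 1:
  A→C b: FOLLOW(C) ⊇ FIRST(b) = {b}; new: +{b}
  B→S A: FOLLOW(S) ⊇ FIRST(A) = {a,c,d}; new: +{a,c,d}
  C→B S: FOLLOW(B) ⊇ FIRST(S) = {a,c,d}; new: +{a,c,d}
  C→B S: FOLLOW(S) ⊇ FOLLOW(C) ⊇ {b}; new: +{b}
  C→d A b: FOLLOW(A) ⊇ FIRST(b) = {b}; new: +{b}
  S→A: FOLLOW(A) ⊇ FOLLOW(S) ⊇ {$,a,b,c,d}; new: +{$,a,c,d}
  FOLLOW[S]={$,a,b,c,d}  FOLLOW[A]={$,a,b,c,d}  FOLLOW[B]={a,c,d}  FOLLOW[C]={b}
iter 2: (no change)
  FOLLOW[S]={$,a,b,c,d}  FOLLOW[A]={$,a,b,c,d}  FOLLOW[B]={a,c,d}  FOLLOW[C]={b}

FOLLOW(S) = ["$", "a", "b", "c", "d"]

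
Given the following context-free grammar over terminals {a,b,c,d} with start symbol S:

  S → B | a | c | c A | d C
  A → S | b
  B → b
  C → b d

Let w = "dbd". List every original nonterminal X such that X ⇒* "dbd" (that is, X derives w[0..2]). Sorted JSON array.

CNF form of G:
  S -> T0 A | T1 C | a | b | c
  A -> T0 A | T1 C | a | b | c
  B -> b
  C -> T2 T1
  T0 -> c
  T1 -> d
  T2 -> b

CYK table (by increasing span) (cells [i..j] with 0 ≤ i ≤ j ≤ 2 only):
  T[0,0] 'd' = {T1}  orig:{}
  T[1,1] 'b' = {A,B,S,T2}  orig:{A,B,S}
  T[2,2] 'd' = {T1}  orig:{}
  T[0,1] 'db' = ∅
  T[1,2] 'bd' = {C}
  T[0,2] 'dbd' = {A,S}

Original NTs in T[0,2] deriving "dbd": ["A", "S"]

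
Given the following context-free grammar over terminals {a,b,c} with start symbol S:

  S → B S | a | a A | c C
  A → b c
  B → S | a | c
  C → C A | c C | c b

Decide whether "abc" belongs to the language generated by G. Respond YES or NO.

Convert to CNF:
  S -> B S | T1 C | T2 A | a
  A -> T0 T1
  B -> B S | T1 C | T2 A | a | c
  C -> C A | T1 C | T1 T0
  T0 -> b
  T1 -> c
  T2 -> a

CYK table (by increasing span):
  cell(0,0) a: {B,S,T2}  orig:{B,S}
  cell(1,1) b: {T0}  orig:{}
  cell(2,2) c: {B,T1}  orig:{B}
  cell(0,1) ab: ∅
  cell(1,2) bc: {A}
  cell(0,2) abc: {B,S}

S ∈ T[0,2] ⇒ YES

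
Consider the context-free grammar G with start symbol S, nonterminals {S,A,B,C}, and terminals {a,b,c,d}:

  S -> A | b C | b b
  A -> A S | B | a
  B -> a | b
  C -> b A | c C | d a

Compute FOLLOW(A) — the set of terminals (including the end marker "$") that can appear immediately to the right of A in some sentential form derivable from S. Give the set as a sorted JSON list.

FIRST sets, iterate to fixpoint:
iter 1:
  A via A→a: +{a}
  B via B→a: +{a}
  B via B→b: +{b}
  C via C→b A: +{b}
  C via C→c C: +{c}
  C via C→d a: +{d}
  S via S→A: +{a}
  S via S→b C: +{b}
  FIRST[S]={a,b}  FIRST[A]={a}  FIRST[B]={a,b}  FIRST[C]={b,c,d}
iter 2:
  A via A→B: +{b}
  FIRST[S]={a,b}  FIRST[A]={a,b}  FIRST[B]={a,b}  FIRST[C]={b,c,d}
iter 3: (no change)
  FIRST[S]={a,b}  FIRST[A]={a,b}  FIRST[B]={a,b}  FIRST[C]={b,c,d}

FOLLOW iteration:
initialize: $ ∈ FOLLOW(S)
[1]
  A→A S: FOLLOW(A) ⊇ FIRST(S) = {a,b}; new: +{a,b}
  A→A S: FOLLOW(S) ⊇ FOLLOW(A) ⊇ {a,b}; new: +{a,b}
  A→B: FOLLOW(B) ⊇ FOLLOW(A) ⊇ {a,b}; new: +{a,b}
  S→A: FOLLOW(A) ⊇ FOLLOW(S) ⊇ {$,a,b}; new: +{$}
  S→b C: FOLLOW(C) ⊇ FOLLOW(S) ⊇ {$,a,b}; new: +{$,a,b}
  S: {$,a,b}  A: {$,a,b}  B: {a,b}  C: {$,a,b}
[2]
  A→B: FOLLOW(B) ⊇ FOLLOW(A) ⊇ {$,a,b}; new: +{$}
  S: {$,a,b}  A: {$,a,b}  B: {$,a,b}  C: {$,a,b}
[3] (no change)
  S: {$,a,b}  A: {$,a,b}  B: {$,a,b}  C: {$,a,b}

FOLLOW(A) = ["$", "a", "b"]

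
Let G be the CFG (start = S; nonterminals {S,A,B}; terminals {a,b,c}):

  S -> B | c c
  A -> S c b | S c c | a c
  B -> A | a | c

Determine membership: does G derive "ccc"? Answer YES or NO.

CNF form of G:
  S -> S X7 | S X8 | T0 T0 | T2 T0 | a | c
  A -> S X3 | S X4 | T2 T0
  B -> S X5 | S X6 | T2 T0 | a | c
  T0 -> c
  T1 -> b
  T2 -> a
  X3 -> T0 T1
  X4 -> T0 T0
  X5 -> T0 T1
  X6 -> T0 T0
  X7 -> T0 T1
  X8 -> T0 T0

CYK fill:
  cell(0,0) c: {B,S,T0}  orig:{B,S}
  cell(1,1) c: {B,S,T0}  orig:{B,S}
  cell(2,2) c: {B,S,T0}  orig:{B,S}
  cell(0,1) cc: {S,X4,X6,X8}  orig:{S}
  cell(1,2) cc: {S,X4,X6,X8}  orig:{S}
  cell(0,2) ccc: {A,B,S}

S ∈ T[0,2] ⇒ YES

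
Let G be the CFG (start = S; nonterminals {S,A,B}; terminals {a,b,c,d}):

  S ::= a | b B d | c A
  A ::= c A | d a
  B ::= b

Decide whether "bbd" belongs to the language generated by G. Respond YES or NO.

CNF form of G:
  S -> T0 A | T3 X4 | a
  A -> T0 A | T1 T2
  B -> b
  T0 -> c
  T1 -> d
  T2 -> a
  T3 -> b
  X4 -> B T1

CYK table (by increasing span):
  cell(0,0) b: {B,T3}  orig:{B}
  cell(1,1) b: {B,T3}  orig:{B}
  cell(2,2) d: {T1}  orig:{}
  cell(0,1) bb: ∅
  cell(1,2) bd: {X4}  orig:{}
  cell(0,2) bbd: {S}

S ∈ T[0,2] ⇒ YES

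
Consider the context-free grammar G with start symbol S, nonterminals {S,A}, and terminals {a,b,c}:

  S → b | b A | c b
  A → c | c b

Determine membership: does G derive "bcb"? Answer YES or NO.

CNF form of G:
  S -> T0 T1 | T1 A | b
  A -> T0 T1 | c
  T0 -> c
  T1 -> b

Fill CYK table bottom-up:
  T[0,0] 'b' = {S,T1}  orig:{S}
  T[1,1] 'c' = {A,T0}  orig:{A}
  T[2,2] 'b' = {S,T1}  orig:{S}
  T[0,1] 'bc' = {S}
  T[1,2] 'cb' = {A,S}
  T[0,2] 'bcb' = {S}

S ∈ T[0,2] ⇒ YES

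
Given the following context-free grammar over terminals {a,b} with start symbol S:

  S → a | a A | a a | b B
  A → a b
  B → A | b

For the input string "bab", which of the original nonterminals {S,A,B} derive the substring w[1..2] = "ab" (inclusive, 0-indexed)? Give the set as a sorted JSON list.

CNF form of G:
  S -> T0 A | T0 T0 | T1 B | a
  A -> T0 T1
  B -> T0 T1 | b
  T0 -> a
  T1 -> b

Fill CYK table bottom-up (cells [i..j] with 1 ≤ i ≤ j ≤ 2 only):
  T[1,1] 'a' = {S,T0}  orig:{S}
  T[2,2] 'b' = {B,T1}  orig:{B}
  T[1,2] 'ab' = {A,B}

Original NTs in T[1,2] deriving "ab": ["A", "B"]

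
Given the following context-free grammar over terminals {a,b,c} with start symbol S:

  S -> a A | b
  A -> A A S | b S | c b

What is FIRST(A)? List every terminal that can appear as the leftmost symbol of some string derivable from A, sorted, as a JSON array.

FIRST iteration:
pass 1:
  A via A→b S: +{b}
  A via A→c b: +{c}
  S via S→a A: +{a}
  S via S→b: +{b}
  FIRST[S]={a,b}  FIRST[A]={b,c}
pass 2: (no change)
  FIRST[S]={a,b}  FIRST[A]={b,c}

FIRST(A) = ["b", "c"]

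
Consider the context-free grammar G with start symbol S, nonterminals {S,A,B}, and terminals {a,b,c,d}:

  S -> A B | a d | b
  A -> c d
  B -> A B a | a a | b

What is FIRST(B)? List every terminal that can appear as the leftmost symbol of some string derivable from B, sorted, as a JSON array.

FIRST sets, iterate to fixpoint:
pass 1:
  A via A→c d: +{c}
  B via B→A B a: +{c}
  B via B→a a: +{a}
  B via B→b: +{b}
  S via S→A B: +{c}
  S via S→a d: +{a}
  S via S→b: +{b}
  S: {a,b,c}  A: {c}  B: {a,b,c}
pass 2: — fixpoint
  S: {a,b,c}  A: {c}  B: {a,b,c}

FIRST(B) = ["a", "b", "c"]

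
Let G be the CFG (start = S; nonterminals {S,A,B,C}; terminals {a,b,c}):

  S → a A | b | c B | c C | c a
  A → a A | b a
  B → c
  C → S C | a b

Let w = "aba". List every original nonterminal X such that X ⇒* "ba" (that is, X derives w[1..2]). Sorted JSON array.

CNF form of G:
  S -> T0 A | T2 B | T2 C | T2 T0 | b
  A -> T0 A | T1 T0
  B -> c
  C -> S C | T0 T1
  T0 -> a
  T1 -> b
  T2 -> c

Fill CYK table bottom-up (cells [i..j] with 1 ≤ i ≤ j ≤ 2 only):
  [1..1]={S,T1}  "b"  orig:{S}
  [2..2]={T0}  "a"  orig:{}
  [1..2]={A}  "ba"

Original NTs in T[1,2] deriving "ba": ["A"]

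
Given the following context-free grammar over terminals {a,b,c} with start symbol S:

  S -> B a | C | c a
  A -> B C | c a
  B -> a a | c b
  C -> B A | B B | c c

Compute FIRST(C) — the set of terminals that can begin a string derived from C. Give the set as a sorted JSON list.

FIRST sets, iterate to fixpoint:
[1]
  A via A→c a: +{c}
  B via B→a a: +{a}
  B via B→c b: +{c}
  C via C→B A: +{a,c}
  S via S→B a: +{a,c}
  S: {a,c}  A: {c}  B: {a,c}  C: {a,c}
[2]
  A via A→B C: +{a}
  S: {a,c}  A: {a,c}  B: {a,c}  C: {a,c}
[3] done
  S: {a,c}  A: {a,c}  B: {a,c}  C: {a,c}

FIRST(C) = ["a", "c"]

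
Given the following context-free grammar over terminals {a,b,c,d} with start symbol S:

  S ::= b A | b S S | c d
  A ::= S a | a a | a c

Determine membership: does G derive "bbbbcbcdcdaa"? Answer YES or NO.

Convert to CNF:
  S -> T1 T3 | T2 A | T2 X4
  A -> S T0 | T0 T0 | T0 T1
  T0 -> a
  T1 -> c
  T2 -> b
  T3 -> d
  X4 -> S S

Fill CYK table bottom-up:
  [0..0]={T2}  "b"  orig:{}
  [1..1]={T2}  "b"  orig:{}
  [2..2]={T2}  "b"  orig:{}
  [3..3]={T2}  "b"  orig:{}
  [4..4]={T1}  "c"  orig:{}
  [5..5]={T2}  "b"  orig:{}
  [6..6]={T1}  "c"  orig:{}
  [7..7]={T3}  "d"  orig:{}
  [8..8]={T1}  "c"  orig:{}
  [9..9]={T3}  "d"  orig:{}
  [10..10]={T0}  "a"  orig:{}
  [11..11]={T0}  "a"  orig:{}
  [0..1]=∅  "bb"
  [1..2]=∅  "bb"
  [2..3]=∅  "bb"
  [3..4]=∅  "bc"
  [4..5]=∅  "cb"
  [5..6]=∅  "bc"
  [6..7]={S}  "cd"
  [7..8]=∅  "dc"
  [8..9]={S}  "cd"
  [9..10]=∅  "da"
  [10..11]={A}  "aa"
  [0..2]=∅  "bbb"
  [1..3]=∅  "bbb"
  [2..4]=∅  "bbc"
  [3..5]=∅  "bcb"
  [4..6]=∅  "cbc"
  [5..7]=∅  "bcd"
  [6..8]=∅  "cdc"
  [7..9]=∅  "dcd"
  [8..10]={A}  "cda"
  [9..11]=∅  "daa"
  [0..3]=∅  "bbbb"
  [1..4]=∅  "bbbc"
  [2..5]=∅  "bbcb"
  [3..6]=∅  "bcbc"
  [4..7]=∅  "cbcd"
  [5..8]=∅  "bcdc"
  [6..9]={X4}  "cdcd"  orig:{}
  [7..10]=∅  "dcda"
  [8..11]=∅  "cdaa"
  [0..4]=∅  "bbbbc"
  [1..5]=∅  "bbbcb"
  [2..6]=∅  "bbcbc"
  [3..7]=∅  "bcbcd"
  [4..8]=∅  "cbcdc"
  [5..9]={S}  "bcdcd"
  [6..10]=∅  "cdcda"
  [7..11]=∅  "dcdaa"
  [0..5]=∅  "bbbbcb"
  [1..6]=∅  "bbbcbc"
  [2..7]=∅  "bbcbcd"
  [3..8]=∅  "bcbcdc"
  [4..9]=∅  "cbcdcd"
  [5..10]={A}  "bcdcda"
  [6..11]=∅  "cdcdaa"
  [0..6]=∅  "bbbbcbc"
  [1..7]=∅  "bbbcbcd"
  [2..8]=∅  "bbcbcdc"
  [3..9]=∅  "bcbcdcd"
  [4..10]=∅  "cbcdcda"
  [5..11]=∅  "bcdcdaa"
  [0..7]=∅  "bbbbcbcd"
  [1..8]=∅  "bbbcbcdc"
  [2..9]=∅  "bbcbcdcd"
  [3..10]=∅  "bcbcdcda"
  [4..11]=∅  "cbcdcdaa"
  [0..8]=∅  "bbbbcbcdc"
  [1..9]=∅  "bbbcbcdcd"
  [2..10]=∅  "bbcbcdcda"
  [3..11]=∅  "bcbcdcdaa"
  [0..9]=∅  "bbbbcbcdcd"
  [1..10]=∅  "bbbcbcdcda"
  [2..11]=∅  "bbcbcdcdaa"
  [0..10]=∅  "bbbbcbcdcda"
  [1..11]=∅  "bbbcbcdcdaa"
  [0..11]=∅  "bbbbcbcdcdaa"

S ∉ T[0,11] ⇒ NO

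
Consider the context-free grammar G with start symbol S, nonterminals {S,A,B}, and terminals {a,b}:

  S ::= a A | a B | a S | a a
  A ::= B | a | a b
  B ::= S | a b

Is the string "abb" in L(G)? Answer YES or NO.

CNF form of G:
  S -> T0 A | T0 B | T0 S | T0 T0
  A -> T0 A | T0 B | T0 S | T0 T0 | T0 T1 | a
  B -> T0 A | T0 B | T0 S | T0 T0 | T0 T1
  T0 -> a
  T1 -> b

CYK fill:
  cell(0,0) a: {A,T0}  orig:{A}
  cell(1,1) b: {T1}  orig:{}
  cell(2,2) b: {T1}  orig:{}
  cell(0,1) ab: {A,B}
  cell(1,2) bb: ∅
  cell(0,2) abb: ∅

S ∉ T[0,2] ⇒ NO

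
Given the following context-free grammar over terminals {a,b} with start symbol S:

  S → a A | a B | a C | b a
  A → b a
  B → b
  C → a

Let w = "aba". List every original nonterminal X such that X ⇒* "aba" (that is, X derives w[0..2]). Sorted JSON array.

Convert to CNF:
  S -> T0 T1 | T1 A | T1 B | T1 C
  A -> T0 T1
  B -> b
  C -> a
  T0 -> b
  T1 -> a

CYK table (by increasing span) (cells [i..j] with 0 ≤ i ≤ j ≤ 2 only):
  [0..0]={C,T1}  "a"  orig:{C}
  [1..1]={B,T0}  "b"  orig:{B}
  [2..2]={C,T1}  "a"  orig:{C}
  [0..1]={S}  "ab"
  [1..2]={A,S}  "ba"
  [0..2]={S}  "aba"

Original NTs in T[0,2] deriving "aba": ["S"]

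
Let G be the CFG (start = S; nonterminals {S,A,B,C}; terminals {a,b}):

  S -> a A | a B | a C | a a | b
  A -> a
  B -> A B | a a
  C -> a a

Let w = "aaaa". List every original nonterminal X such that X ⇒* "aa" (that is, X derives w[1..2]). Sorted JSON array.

Convert to CNF:
  S -> T0 A | T0 B | T0 C | T0 T0 | b
  A -> a
  B -> A B | T0 T0
  C -> T0 T0
  T0 -> a

Fill CYK table bottom-up — only the sub-triangle for w[1..2]:
  cell(1,1) a: {A,T0}  orig:{A}
  cell(2,2) a: {A,T0}  orig:{A}
  cell(1,2) aa: {B,C,S}

Original NTs in T[1,2] deriving "aa": ["B", "C", "S"]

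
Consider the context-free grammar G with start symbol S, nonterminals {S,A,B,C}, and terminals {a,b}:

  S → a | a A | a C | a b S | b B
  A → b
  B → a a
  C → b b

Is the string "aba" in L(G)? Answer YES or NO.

CNF form of G:
  S -> T0 A | T0 C | T0 X2 | T1 B | a
  A -> b
  B -> T0 T0
  C -> T1 T1
  T0 -> a
  T1 -> b
  X2 -> T1 S

CYK table (by increasing span):
  T[0,0] 'a' = {S,T0}  orig:{S}
  T[1,1] 'b' = {A,T1}  orig:{A}
  T[2,2] 'a' = {S,T0}  orig:{S}
  T[0,1] 'ab' = {S}
  T[1,2] 'ba' = {X2}  orig:{}
  T[0,2] 'aba' = {S}

S ∈ T[0,2] ⇒ YES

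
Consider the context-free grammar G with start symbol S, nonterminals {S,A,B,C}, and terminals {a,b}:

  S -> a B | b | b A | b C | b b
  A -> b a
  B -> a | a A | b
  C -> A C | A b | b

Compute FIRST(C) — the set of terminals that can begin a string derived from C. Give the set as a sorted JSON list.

FIRST iteration:
iter 1:
  A via A→b a: +{b}
  B via B→a: +{a}
  B via B→b: +{b}
  C via C→A C: +{b}
  S via S→a B: +{a}
  S via S→b: +{b}
  S: {a,b}  A: {b}  B: {a,b}  C: {b}
iter 2: (stable)
  S: {a,b}  A: {b}  B: {a,b}  C: {b}

FIRST(C) = ["b"]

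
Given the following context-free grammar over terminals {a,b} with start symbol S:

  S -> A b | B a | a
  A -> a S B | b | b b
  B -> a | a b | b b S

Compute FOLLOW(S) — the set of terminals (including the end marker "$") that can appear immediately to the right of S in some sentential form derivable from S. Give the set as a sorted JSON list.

FIRST iteration:
iter 1:
  A via A→a S B: +{a}
  A via A→b: +{b}
  B via B→a: +{a}
  B via B→b b S: +{b}
  S via S→A b: +{a,b}
  FIRST[S]={a,b}  FIRST[A]={a,b}  FIRST[B]={a,b}
iter 2: done
  FIRST[S]={a,b}  FIRST[A]={a,b}  FIRST[B]={a,b}

FOLLOW iteration:
initialize: $ ∈ FOLLOW(S)
pass 1:
  A→a S B: FOLLOW(S) ⊇ FIRST(B) = {a,b}; new: +{a,b}
  S→A b: FOLLOW(A) ⊇ FIRST(b) = {b}; new: +{b}
  S→B a: FOLLOW(B) ⊇ FIRST(a) = {a}; new: +{a}
  S: {$,a,b}  A: {b}  B: {a}
pass 2:
  A→a S B: FOLLOW(B) ⊇ FOLLOW(A) ⊇ {b}; new: +{b}
  S: {$,a,b}  A: {b}  B: {a,b}
pass 3: (no change)
  S: {$,a,b}  A: {b}  B: {a,b}

FOLLOW(S) = ["$", "a", "b"]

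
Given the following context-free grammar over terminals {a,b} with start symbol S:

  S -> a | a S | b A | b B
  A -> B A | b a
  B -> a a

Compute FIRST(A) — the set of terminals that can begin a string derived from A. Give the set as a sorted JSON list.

Compute FIRST by fixpoint:
pass 1:
  A via A→b a: +{b}
  B via B→a a: +{a}
  S via S→a: +{a}
  S via S→b A: +{b}
  FIRST(S)={a,b}  FIRST(A)={b}  FIRST(B)={a}
pass 2:
  A via A→B A: +{a}
  FIRST(S)={a,b}  FIRST(A)={a,b}  FIRST(B)={a}
pass 3: done
  FIRST(S)={a,b}  FIRST(A)={a,b}  FIRST(B)={a}

FIRST(A) = ["a", "b"]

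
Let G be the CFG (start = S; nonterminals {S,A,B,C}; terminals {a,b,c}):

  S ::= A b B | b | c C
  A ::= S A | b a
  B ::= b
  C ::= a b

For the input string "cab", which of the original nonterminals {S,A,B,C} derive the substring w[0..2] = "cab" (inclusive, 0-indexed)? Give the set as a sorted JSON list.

CNF form of G:
  S -> A X3 | T2 C | b
  A -> S A | T0 T1
  B -> b
  C -> T1 T0
  T0 -> b
  T1 -> a
  T2 -> c
  X3 -> T0 B

CYK fill (cells [i..j] with 0 ≤ i ≤ j ≤ 2 only):
  T[0,0] 'c' = {T2}  orig:{}
  T[1,1] 'a' = {T1}  orig:{}
  T[2,2] 'b' = {B,S,T0}  orig:{B,S}
  T[0,1] 'ca' = ∅
  T[1,2] 'ab' = {C}
  T[0,2] 'cab' = {S}

Original NTs in T[0,2] deriving "cab": ["S"]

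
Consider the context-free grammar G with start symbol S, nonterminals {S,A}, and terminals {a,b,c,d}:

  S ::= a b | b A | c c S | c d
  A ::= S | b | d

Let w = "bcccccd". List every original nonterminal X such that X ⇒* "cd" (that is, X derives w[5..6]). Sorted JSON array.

Convert to CNF:
  S -> T0 T1 | T1 A | T2 T3 | T2 X5
  A -> T0 T1 | T1 A | T2 T3 | T2 X4 | b | d
  T0 -> a
  T1 -> b
  T2 -> c
  T3 -> d
  X4 -> T2 S
  X5 -> T2 S

Fill CYK table bottom-up — only the sub-triangle for w[5..6]:
  T[5,5] 'c' = {T2}  orig:{}
  T[6,6] 'd' = {A,T3}  orig:{A}
  T[5,6] 'cd' = {A,S}

Original NTs in T[5,6] deriving "cd": ["A", "S"]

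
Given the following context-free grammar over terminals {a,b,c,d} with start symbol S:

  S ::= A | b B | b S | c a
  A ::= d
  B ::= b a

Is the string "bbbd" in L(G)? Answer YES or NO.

CNF form of G:
  S -> T0 B | T0 S | T2 T1 | d
  A -> d
  B -> T0 T1
  T0 -> b
  T1 -> a
  T2 -> c

CYK table (by increasing span):
  T[0,0] 'b' = {T0}  orig:{}
  T[1,1] 'b' = {T0}  orig:{}
  T[2,2] 'b' = {T0}  orig:{}
  T[3,3] 'd' = {A,S}
  T[0,1] 'bb' = ∅
  T[1,2] 'bb' = ∅
  T[2,3] 'bd' = {S}
  T[0,2] 'bbb' = ∅
  T[1,3] 'bbd' = {S}
  T[0,3] 'bbbd' = {S}

S ∈ T[0,3] ⇒ YES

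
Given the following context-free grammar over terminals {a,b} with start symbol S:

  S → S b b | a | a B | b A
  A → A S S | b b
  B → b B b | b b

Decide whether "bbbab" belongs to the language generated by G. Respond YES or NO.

CNF form of G:
  S -> S X4 | T0 A | T1 B | a
  A -> A X2 | T0 T0
  B -> T0 T0 | T0 X3
  T0 -> b
  T1 -> a
  X2 -> S S
  X3 -> B T0
  X4 -> T0 T0

Fill CYK table bottom-up:
  cell(0,0) b: {T0}  orig:{}
  cell(1,1) b: {T0}  orig:{}
  cell(2,2) b: {T0}  orig:{}
  cell(3,3) a: {S,T1}  orig:{S}
  cell(4,4) b: {T0}  orig:{}
  cell(0,1) bb: {A,B,X4}  orig:{A,B}
  cell(1,2) bb: {A,B,X4}  orig:{A,B}
  cell(2,3) ba: ∅
  cell(3,4) ab: ∅
  cell(0,2) bbb: {S,X3}  orig:{S}
  cell(1,3) bba: ∅
  cell(2,4) bab: ∅
  cell(0,3) bbba: {X2}  orig:{}
  cell(1,4) bbab: ∅
  cell(0,4) bbbab: ∅

S ∉ T[0,4] ⇒ NO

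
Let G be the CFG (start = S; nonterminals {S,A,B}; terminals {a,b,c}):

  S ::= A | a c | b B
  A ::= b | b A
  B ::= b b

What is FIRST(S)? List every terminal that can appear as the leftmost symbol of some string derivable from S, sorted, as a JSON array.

FIRST sets, iterate to fixpoint:
pass 1:
  A via A→b: +{b}
  B via B→b b: +{b}
  S via S→A: +{b}
  S via S→a c: +{a}
  FIRST[S]={a,b}  FIRST[A]={b}  FIRST[B]={b}
pass 2: — fixpoint
  FIRST[S]={a,b}  FIRST[A]={b}  FIRST[B]={b}

FIRST(S) = ["a", "b"]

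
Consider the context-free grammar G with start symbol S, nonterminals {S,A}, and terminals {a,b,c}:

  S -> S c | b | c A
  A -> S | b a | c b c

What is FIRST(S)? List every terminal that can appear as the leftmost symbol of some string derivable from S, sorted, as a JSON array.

FIRST sets, iterate to fixpoint:
[1]
  A via A→b a: +{b}
  A via A→c b c: +{c}
  S via S→b: +{b}
  S via S→c A: +{c}
  FIRST[S]={b,c}  FIRST[A]={b,c}
[2] — fixpoint
  FIRST[S]={b,c}  FIRST[A]={b,c}

FIRST(S) = ["b", "c"]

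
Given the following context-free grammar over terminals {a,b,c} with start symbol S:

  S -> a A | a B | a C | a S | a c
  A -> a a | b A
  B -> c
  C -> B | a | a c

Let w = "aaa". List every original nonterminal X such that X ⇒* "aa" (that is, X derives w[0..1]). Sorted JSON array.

Convert to CNF:
  S -> T0 A | T0 B | T0 C | T0 S | T0 T2
  A -> T0 T0 | T1 A
  B -> c
  C -> T0 T2 | a | c
  T0 -> a
  T1 -> b
  T2 -> c

CYK fill (cells [i..j] with 0 ≤ i ≤ j ≤ 1 only):
  T[0,0] 'a' = {C,T0}  orig:{C}
  T[1,1] 'a' = {C,T0}  orig:{C}
  T[0,1] 'aa' = {A,S}

Original NTs in T[0,1] deriving "aa": ["A", "S"]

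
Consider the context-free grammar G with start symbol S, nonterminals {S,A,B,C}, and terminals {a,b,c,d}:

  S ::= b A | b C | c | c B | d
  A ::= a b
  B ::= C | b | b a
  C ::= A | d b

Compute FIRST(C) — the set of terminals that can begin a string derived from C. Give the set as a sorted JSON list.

FIRST iteration:
iter 1:
  A via A→a b: +{a}
  B via B→b: +{b}
  C via C→A: +{a}
  C via C→d b: +{d}
  S via S→b A: +{b}
  S via S→c: +{c}
  S via S→d: +{d}
  FIRST[S]={b,c,d}  FIRST[A]={a}  FIRST[B]={b}  FIRST[C]={a,d}
iter 2:
  B via B→C: +{a,d}
  FIRST[S]={b,c,d}  FIRST[A]={a}  FIRST[B]={a,b,d}  FIRST[C]={a,d}
iter 3: (no change)
  FIRST[S]={b,c,d}  FIRST[A]={a}  FIRST[B]={a,b,d}  FIRST[C]={a,d}

FIRST(C) = ["a", "d"]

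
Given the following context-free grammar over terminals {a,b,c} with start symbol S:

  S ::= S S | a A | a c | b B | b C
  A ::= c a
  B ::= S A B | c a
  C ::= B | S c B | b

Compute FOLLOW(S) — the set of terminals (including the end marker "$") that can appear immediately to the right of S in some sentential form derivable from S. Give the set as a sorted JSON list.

FIRST iteration:
[1]
  A via A→c a: +{c}
  B via B→c a: +{c}
  C via C→B: +{c}
  C via C→b: +{b}
  S via S→a A: +{a}
  S via S→b B: +{b}
  S: {a,b}  A: {c}  B: {c}  C: {b,c}
[2]
  B via B→S A B: +{a,b}
  C via C→B: +{a}
  S: {a,b}  A: {c}  B: {a,b,c}  C: {a,b,c}
[3] (stable)
  S: {a,b}  A: {c}  B: {a,b,c}  C: {a,b,c}

FOLLOW sets:
initialize: $ ∈ FOLLOW(S)
round 1:
  B→S A B: FOLLOW(S) ⊇ FIRST(A) = {c}; new: +{c}
  B→S A B: FOLLOW(A) ⊇ FIRST(B) = {a,b,c}; new: +{a,b,c}
  S→S S: FOLLOW(S) ⊇ FIRST(S) = {a,b}; new: +{a,b}
  S→a A: FOLLOW(A) ⊇ FOLLOW(S) ⊇ {$,a,b,c}; new: +{$}
  S→b B: FOLLOW(B) ⊇ FOLLOW(S) ⊇ {$,a,b,c}; new: +{$,a,b,c}
  S→b C: FOLLOW(C) ⊇ FOLLOW(S) ⊇ {$,a,b,c}; new: +{$,a,b,c}
  FOLLOW(S)={$,a,b,c}  FOLLOW(A)={$,a,b,c}  FOLLOW(B)={$,a,b,c}  FOLLOW(C)={$,a,b,c}
round 2: — fixpoint
  FOLLOW(S)={$,a,b,c}  FOLLOW(A)={$,a,b,c}  FOLLOW(B)={$,a,b,c}  FOLLOW(C)={$,a,b,c}

FOLLOW(S) = ["$", "a", "b", "c"]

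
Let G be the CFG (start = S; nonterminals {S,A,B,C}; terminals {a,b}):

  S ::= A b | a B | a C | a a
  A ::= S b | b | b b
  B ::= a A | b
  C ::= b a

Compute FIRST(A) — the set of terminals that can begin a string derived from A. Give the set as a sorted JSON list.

Compute FIRST by fixpoint:
round 1:
  A via A→b: +{b}
  B via B→a A: +{a}
  B via B→b: +{b}
  C via C→b a: +{b}
  S via S→A b: +{b}
  S via S→a B: +{a}
  FIRST[S]={a,b}  FIRST[A]={b}  FIRST[B]={a,b}  FIRST[C]={b}
round 2:
  A via A→S b: +{a}
  FIRST[S]={a,b}  FIRST[A]={a,b}  FIRST[B]={a,b}  FIRST[C]={b}
round 3: (no change)
  FIRST[S]={a,b}  FIRST[A]={a,b}  FIRST[B]={a,b}  FIRST[C]={b}

FIRST(A) = ["a", "b"]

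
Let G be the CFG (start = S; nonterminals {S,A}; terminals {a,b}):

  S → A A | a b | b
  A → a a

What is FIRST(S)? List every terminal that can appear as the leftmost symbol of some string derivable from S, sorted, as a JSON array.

FIRST sets, iterate to fixpoint:
[1]
  A via A→a a: +{a}
  S via S→A A: +{a}
  S via S→b: +{b}
  FIRST[S]={a,b}  FIRST[A]={a}
[2] done
  FIRST[S]={a,b}  FIRST[A]={a}

FIRST(S) = ["a", "b"]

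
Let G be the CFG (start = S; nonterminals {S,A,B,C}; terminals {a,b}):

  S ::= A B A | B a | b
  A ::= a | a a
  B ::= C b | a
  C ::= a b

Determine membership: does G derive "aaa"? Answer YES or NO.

CNF form of G:
  S -> A X2 | B T0 | b
  A -> T0 T0 | a
  B -> C T1 | a
  C -> T0 T1
  T0 -> a
  T1 -> b
  X2 -> B A

CYK table (by increasing span):
  [0..0]={A,B,T0}  "a"  orig:{A,B}
  [1..1]={A,B,T0}  "a"  orig:{A,B}
  [2..2]={A,B,T0}  "a"  orig:{A,B}
  [0..1]={A,S,X2}  "aa"  orig:{A,S}
  [1..2]={A,S,X2}  "aa"  orig:{A,S}
  [0..2]={S,X2}  "aaa"  orig:{S}

S ∈ T[0,2] ⇒ YES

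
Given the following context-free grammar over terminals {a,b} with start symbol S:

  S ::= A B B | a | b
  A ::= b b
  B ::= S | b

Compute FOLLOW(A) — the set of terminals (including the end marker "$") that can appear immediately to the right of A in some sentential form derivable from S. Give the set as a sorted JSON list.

FIRST iteration:
iter 1:
  A via A→b b: +{b}
  B via B→b: +{b}
  S via S→A B B: +{b}
  S via S→a: +{a}
  FIRST[S]={a,b}  FIRST[A]={b}  FIRST[B]={b}
iter 2:
  B via B→S: +{a}
  FIRST[S]={a,b}  FIRST[A]={b}  FIRST[B]={a,b}
iter 3: (no change)
  FIRST[S]={a,b}  FIRST[A]={b}  FIRST[B]={a,b}

FOLLOW iteration:
FOLLOW(S) := {$}
[1]
  S→A B B: FOLLOW(A) ⊇ FIRST(B) = {a,b}; new: +{a,b}
  S→A B B: FOLLOW(B) ⊇ FIRST(B) = {a,b}; new: +{a,b}
  S→A B B: FOLLOW(B) ⊇ FOLLOW(S) ⊇ {$}; new: +{$}
  FOLLOW(S)={$}  FOLLOW(A)={a,b}  FOLLOW(B)={$,a,b}
[2]
  B→S: FOLLOW(S) ⊇ FOLLOW(B) ⊇ {$,a,b}; new: +{a,b}
  FOLLOW(S)={$,a,b}  FOLLOW(A)={a,b}  FOLLOW(B)={$,a,b}
[3] done
  FOLLOW(S)={$,a,b}  FOLLOW(A)={a,b}  FOLLOW(B)={$,a,b}

FOLLOW(A) = ["a", "b"]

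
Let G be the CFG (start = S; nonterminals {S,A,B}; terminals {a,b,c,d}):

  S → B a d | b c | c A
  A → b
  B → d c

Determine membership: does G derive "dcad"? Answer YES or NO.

Convert to CNF:
  S -> B X4 | T1 A | T3 T1
  A -> b
  B -> T0 T1
  T0 -> d
  T1 -> c
  T2 -> a
  T3 -> b
  X4 -> T2 T0

CYK fill:
  T[0,0] 'd' = {T0}  orig:{}
  T[1,1] 'c' = {T1}  orig:{}
  T[2,2] 'a' = {T2}  orig:{}
  T[3,3] 'd' = {T0}  orig:{}
  T[0,1] 'dc' = {B}
  T[1,2] 'ca' = ∅
  T[2,3] 'ad' = {X4}  orig:{}
  T[0,2] 'dca' = ∅
  T[1,3] 'cad' = ∅
  T[0,3] 'dcad' = {S}

S ∈ T[0,3] ⇒ YES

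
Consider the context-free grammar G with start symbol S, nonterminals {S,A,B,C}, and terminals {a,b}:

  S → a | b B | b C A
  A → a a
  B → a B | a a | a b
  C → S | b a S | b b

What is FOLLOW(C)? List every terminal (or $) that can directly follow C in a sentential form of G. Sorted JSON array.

FIRST iteration:
iter 1:
  A via A→a a: +{a}
  B via B→a B: +{a}
  C via C→b a S: +{b}
  S via S→a: +{a}
  S via S→b B: +{b}
  FIRST[S]={a,b}  FIRST[A]={a}  FIRST[B]={a}  FIRST[C]={b}
iter 2:
  C via C→S: +{a}
  FIRST[S]={a,b}  FIRST[A]={a}  FIRST[B]={a}  FIRST[C]={a,b}
iter 3: — fixpoint
  FIRST[S]={a,b}  FIRST[A]={a}  FIRST[B]={a}  FIRST[C]={a,b}

Compute FOLLOW by fixpoint:
initialize: $ ∈ FOLLOW(S)
iter 1:
  S→b B: FOLLOW(B) ⊇ FOLLOW(S) ⊇ {$}; new: +{$}
  S→b C A: FOLLOW(C) ⊇ FIRST(A) = {a}; new: +{a}
  S→b C A: FOLLOW(A) ⊇ FOLLOW(S) ⊇ {$}; new: +{$}
  S: {$}  A: {$}  B: {$}  C: {a}
iter 2:
  C→S: FOLLOW(S) ⊇ FOLLOW(C) ⊇ {a}; new: +{a}
  S→b B: FOLLOW(B) ⊇ FOLLOW(S) ⊇ {$,a}; new: +{a}
  S→b C A: FOLLOW(A) ⊇ FOLLOW(S) ⊇ {$,a}; new: +{a}
  S: {$,a}  A: {$,a}  B: {$,a}  C: {a}
iter 3: (no change)
  S: {$,a}  A: {$,a}  B: {$,a}  C: {a}

FOLLOW(C) = ["a"]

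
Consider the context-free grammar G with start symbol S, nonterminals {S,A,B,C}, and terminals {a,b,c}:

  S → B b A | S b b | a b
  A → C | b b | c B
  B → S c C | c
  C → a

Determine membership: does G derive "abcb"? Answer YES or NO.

Convert to CNF:
  S -> B X4 | S X5 | T2 T0
  A -> T0 T0 | T1 B | a
  B -> S X3 | c
  C -> a
  T0 -> b
  T1 -> c
  T2 -> a
  X3 -> T1 C
  X4 -> T0 A
  X5 -> T0 T0

CYK table (by increasing span):
  [0..0]={A,C,T2}  "a"  orig:{A,C}
  [1..1]={T0}  "b"  orig:{}
  [2..2]={B,T1}  "c"  orig:{B}
  [3..3]={T0}  "b"  orig:{}
  [0..1]={S}  "ab"
  [1..2]=∅  "bc"
  [2..3]=∅  "cb"
  [0..2]=∅  "abc"
  [1..3]=∅  "bcb"
  [0..3]=∅  "abcb"

S ∉ T[0,3] ⇒ NO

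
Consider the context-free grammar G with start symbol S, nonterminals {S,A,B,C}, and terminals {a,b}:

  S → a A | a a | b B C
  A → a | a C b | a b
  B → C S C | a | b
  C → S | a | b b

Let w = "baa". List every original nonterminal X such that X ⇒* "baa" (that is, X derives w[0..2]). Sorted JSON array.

CNF form of G:
  S -> T0 A | T0 T0 | T1 X5
  A -> T0 T1 | T0 X2 | a
  B -> C X3 | a | b
  C -> T0 A | T0 T0 | T1 T1 | T1 X4 | a
  T0 -> a
  T1 -> b
  X2 -> C T1
  X3 -> S C
  X4 -> B C
  X5 -> B C

CYK table (by increasing span) — only the sub-triangle for w[0..2]:
  [0..0]={B,T1}  "b"  orig:{B}
  [1..1]={A,B,C,T0}  "a"  orig:{A,B,C}
  [2..2]={A,B,C,T0}  "a"  orig:{A,B,C}
  [0..1]={X4,X5}  "ba"  orig:{}
  [1..2]={C,S,X4,X5}  "aa"  orig:{C,S}
  [0..2]={C,S,X4,X5}  "baa"  orig:{C,S}

Original NTs in T[0,2] deriving "baa": ["C", "S"]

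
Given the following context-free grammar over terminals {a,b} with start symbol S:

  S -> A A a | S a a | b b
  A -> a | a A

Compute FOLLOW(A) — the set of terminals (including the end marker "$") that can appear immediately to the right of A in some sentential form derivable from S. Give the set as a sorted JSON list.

FIRST iteration:
pass 1:
  A via A→a: +{a}
  S via S→A A a: +{a}
  S via S→b b: +{b}
  FIRST(S)={a,b}  FIRST(A)={a}
pass 2: — fixpoint
  FIRST(S)={a,b}  FIRST(A)={a}

FOLLOW iteration:
FOLLOW(S) := {$}
iter 1:
  S→A A a: FOLLOW(A) ⊇ FIRST(A) = {a}; new: +{a}
  S→S a a: FOLLOW(S) ⊇ FIRST(a) = {a}; new: +{a}
  FOLLOW[S]={$,a}  FOLLOW[A]={a}
iter 2: (stable)
  FOLLOW[S]={$,a}  FOLLOW[A]={a}

FOLLOW(A) = ["a"]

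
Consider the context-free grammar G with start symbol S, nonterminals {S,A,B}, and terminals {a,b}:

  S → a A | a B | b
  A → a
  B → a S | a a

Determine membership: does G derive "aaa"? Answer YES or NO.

CNF form of G:
  S -> T0 A | T0 B | b
  A -> a
  B -> T0 S | T0 T0
  T0 -> a

CYK fill:
  T[0,0] 'a' = {A,T0}  orig:{A}
  T[1,1] 'a' = {A,T0}  orig:{A}
  T[2,2] 'a' = {A,T0}  orig:{A}
  T[0,1] 'aa' = {B,S}
  T[1,2] 'aa' = {B,S}
  T[0,2] 'aaa' = {B,S}

S ∈ T[0,2] ⇒ YES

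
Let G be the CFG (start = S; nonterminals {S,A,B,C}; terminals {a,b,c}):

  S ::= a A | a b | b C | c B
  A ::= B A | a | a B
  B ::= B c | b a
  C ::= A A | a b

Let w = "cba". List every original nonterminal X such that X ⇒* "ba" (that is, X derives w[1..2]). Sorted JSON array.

Convert to CNF:
  S -> T0 A | T0 T2 | T1 B | T2 C
  A -> B A | T0 B | a
  B -> B T1 | T2 T0
  C -> A A | T0 T2
  T0 -> a
  T1 -> c
  T2 -> b

CYK fill (cells [i..j] with 1 ≤ i ≤ j ≤ 2 only):
  cell(1,1) b: {T2}  orig:{}
  cell(2,2) a: {A,T0}  orig:{A}
  cell(1,2) ba: {B}

Original NTs in T[1,2] deriving "ba": ["B"]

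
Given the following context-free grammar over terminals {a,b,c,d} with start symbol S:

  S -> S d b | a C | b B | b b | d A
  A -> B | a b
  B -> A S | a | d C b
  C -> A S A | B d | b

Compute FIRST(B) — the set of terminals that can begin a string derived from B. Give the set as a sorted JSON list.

FIRST sets, iterate to fixpoint:
round 1:
  A via A→a b: +{a}
  B via B→A S: +{a}
  B via B→d C b: +{d}
  C via C→A S A: +{a}
  C via C→B d: +{d}
  C via C→b: +{b}
  S via S→a C: +{a}
  S via S→b B: +{b}
  S via S→d A: +{d}
  FIRST[S]={a,b,d}  FIRST[A]={a}  FIRST[B]={a,d}  FIRST[C]={a,b,d}
round 2:
  A via A→B: +{d}
  FIRST[S]={a,b,d}  FIRST[A]={a,d}  FIRST[B]={a,d}  FIRST[C]={a,b,d}
round 3: (stable)
  FIRST[S]={a,b,d}  FIRST[A]={a,d}  FIRST[B]={a,d}  FIRST[C]={a,b,d}

FIRST(B) = ["a", "d"]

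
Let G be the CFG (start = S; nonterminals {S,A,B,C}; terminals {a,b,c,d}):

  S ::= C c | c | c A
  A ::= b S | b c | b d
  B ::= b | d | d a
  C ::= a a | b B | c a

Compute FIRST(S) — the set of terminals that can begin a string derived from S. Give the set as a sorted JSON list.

FIRST iteration:
iter 1:
  A via A→b S: +{b}
  B via B→b: +{b}
  B via B→d: +{d}
  C via C→a a: +{a}
  C via C→b B: +{b}
  C via C→c a: +{c}
  S via S→C c: +{a,b,c}
  S: {a,b,c}  A: {b}  B: {b,d}  C: {a,b,c}
iter 2: — fixpoint
  S: {a,b,c}  A: {b}  B: {b,d}  C: {a,b,c}

FIRST(S) = ["a", "b", "c"]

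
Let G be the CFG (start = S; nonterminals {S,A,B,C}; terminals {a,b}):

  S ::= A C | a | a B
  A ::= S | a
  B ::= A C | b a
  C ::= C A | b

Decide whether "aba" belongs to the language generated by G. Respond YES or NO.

CNF form of G:
  S -> A C | T0 B | a
  A -> A C | T0 B | a
  B -> A C | T1 T0
  C -> C A | b
  T0 -> a
  T1 -> b

CYK table (by increasing span):
  T[0,0] 'a' = {A,S,T0}  orig:{A,S}
  T[1,1] 'b' = {C,T1}  orig:{C}
  T[2,2] 'a' = {A,S,T0}  orig:{A,S}
  T[0,1] 'ab' = {A,B,S}
  T[1,2] 'ba' = {B,C}
  T[0,2] 'aba' = {A,B,S}

S ∈ T[0,2] ⇒ YES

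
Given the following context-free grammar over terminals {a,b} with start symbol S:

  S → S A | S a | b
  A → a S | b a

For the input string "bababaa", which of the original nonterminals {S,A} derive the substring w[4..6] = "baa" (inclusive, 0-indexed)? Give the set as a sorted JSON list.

Convert to CNF:
  S -> S A | S T0 | b
  A -> T0 S | T1 T0
  T0 -> a
  T1 -> b

Fill CYK table bottom-up, restricted to cells inside w[4..6]:
  [4..4]={S,T1}  "b"  orig:{S}
  [5..5]={T0}  "a"  orig:{}
  [6..6]={T0}  "a"  orig:{}
  [4..5]={A,S}  "ba"
  [5..6]=∅  "aa"
  [4..6]={S}  "baa"

Original NTs in T[4,6] deriving "baa": ["S"]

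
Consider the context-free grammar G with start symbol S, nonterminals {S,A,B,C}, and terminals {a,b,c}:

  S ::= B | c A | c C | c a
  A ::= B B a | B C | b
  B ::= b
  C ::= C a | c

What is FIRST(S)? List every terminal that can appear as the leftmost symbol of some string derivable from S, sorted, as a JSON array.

FIRST sets, iterate to fixpoint:
[1]
  A via A→b: +{b}
  B via B→b: +{b}
  C via C→c: +{c}
  S via S→B: +{b}
  S via S→c A: +{c}
  FIRST[S]={b,c}  FIRST[A]={b}  FIRST[B]={b}  FIRST[C]={c}
[2] (stable)
  FIRST[S]={b,c}  FIRST[A]={b}  FIRST[B]={b}  FIRST[C]={c}

FIRST(S) = ["b", "c"]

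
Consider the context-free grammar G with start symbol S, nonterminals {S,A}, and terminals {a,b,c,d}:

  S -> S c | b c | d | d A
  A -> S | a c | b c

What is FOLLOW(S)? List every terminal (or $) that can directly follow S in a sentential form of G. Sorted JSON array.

Compute FIRST by fixpoint:
iter 1:
  A via A→a c: +{a}
  A via A→b c: +{b}
  S via S→b c: +{b}
  S via S→d: +{d}
  FIRST(S)={b,d}  FIRST(A)={a,b}
iter 2:
  A via A→S: +{d}
  FIRST(S)={b,d}  FIRST(A)={a,b,d}
iter 3: (no change)
  FIRST(S)={b,d}  FIRST(A)={a,b,d}

Compute FOLLOW by fixpoint:
initialize: $ ∈ FOLLOW(S)
[1]
  S→S c: FOLLOW(S) ⊇ FIRST(c) = {c}; new: +{c}
  S→d A: FOLLOW(A) ⊇ FOLLOW(S) ⊇ {$,c}; new: +{$,c}
  FOLLOW[S]={$,c}  FOLLOW[A]={$,c}
[2] (no change)
  FOLLOW[S]={$,c}  FOLLOW[A]={$,c}

FOLLOW(S) = ["$", "c"]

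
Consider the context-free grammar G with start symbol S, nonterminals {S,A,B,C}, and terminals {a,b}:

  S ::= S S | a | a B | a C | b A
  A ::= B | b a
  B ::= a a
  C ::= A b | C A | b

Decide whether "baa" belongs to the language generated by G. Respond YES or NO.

Convert to CNF:
  S -> S S | T0 B | T0 C | T1 A | a
  A -> T0 T0 | T1 T0
  B -> T0 T0
  C -> A T1 | C A | b
  T0 -> a
  T1 -> b

CYK table (by increasing span):
  [0..0]={C,T1}  "b"  orig:{C}
  [1..1]={S,T0}  "a"  orig:{S}
  [2..2]={S,T0}  "a"  orig:{S}
  [0..1]={A}  "ba"
  [1..2]={A,B,S}  "aa"
  [0..2]={C,S}  "baa"

S ∈ T[0,2] ⇒ YES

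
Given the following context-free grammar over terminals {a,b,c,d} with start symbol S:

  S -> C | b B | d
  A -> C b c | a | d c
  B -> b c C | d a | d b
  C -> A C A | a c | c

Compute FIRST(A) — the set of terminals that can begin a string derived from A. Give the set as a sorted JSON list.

FIRST iteration:
pass 1:
  A via A→a: +{a}
  A via A→d c: +{d}
  B via B→b c C: +{b}
  B via B→d a: +{d}
  C via C→A C A: +{a,d}
  C via C→c: +{c}
  S via S→C: +{a,c,d}
  S via S→b B: +{b}
  FIRST(S)={a,b,c,d}  FIRST(A)={a,d}  FIRST(B)={b,d}  FIRST(C)={a,c,d}
pass 2:
  A via A→C b c: +{c}
  FIRST(S)={a,b,c,d}  FIRST(A)={a,c,d}  FIRST(B)={b,d}  FIRST(C)={a,c,d}
pass 3: (stable)
  FIRST(S)={a,b,c,d}  FIRST(A)={a,c,d}  FIRST(B)={b,d}  FIRST(C)={a,c,d}

FIRST(A) = ["a", "c", "d"]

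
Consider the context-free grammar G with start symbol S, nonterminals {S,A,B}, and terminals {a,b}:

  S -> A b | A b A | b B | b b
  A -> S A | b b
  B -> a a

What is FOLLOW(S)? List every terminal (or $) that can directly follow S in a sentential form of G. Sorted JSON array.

Compute FIRST by fixpoint:
iter 1:
  A via A→b b: +{b}
  B via B→a a: +{a}
  S via S→A b: +{b}
  FIRST[S]={b}  FIRST[A]={b}  FIRST[B]={a}
iter 2: done
  FIRST[S]={b}  FIRST[A]={b}  FIRST[B]={a}

FOLLOW sets:
initialize: $ ∈ FOLLOW(S)
[1]
  A→S A: FOLLOW(S) ⊇ FIRST(A) = {b}; new: +{b}
  S→A b: FOLLOW(A) ⊇ FIRST(b) = {b}; new: +{b}
  S→A b A: FOLLOW(A) ⊇ FOLLOW(S) ⊇ {$,b}; new: +{$}
  S→b B: FOLLOW(B) ⊇ FOLLOW(S) ⊇ {$,b}; new: +{$,b}
  FOLLOW[S]={$,b}  FOLLOW[A]={$,b}  FOLLOW[B]={$,b}
[2] — fixpoint
  FOLLOW[S]={$,b}  FOLLOW[A]={$,b}  FOLLOW[B]={$,b}

FOLLOW(S) = ["$", "b"]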